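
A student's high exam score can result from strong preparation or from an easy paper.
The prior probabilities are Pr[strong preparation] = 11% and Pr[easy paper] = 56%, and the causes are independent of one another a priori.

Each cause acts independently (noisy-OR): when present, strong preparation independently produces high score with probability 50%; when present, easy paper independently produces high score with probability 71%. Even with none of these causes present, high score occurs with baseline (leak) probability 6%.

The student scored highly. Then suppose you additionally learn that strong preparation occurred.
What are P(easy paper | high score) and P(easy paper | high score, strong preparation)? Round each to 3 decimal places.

Under noisy-OR, P(high score | causes) = 1 − (1−0.06)·∏(1−qᵢ) over the active causes.
Sum P(high score|·) weighted by the priors over the 4 (strong preparation, easy paper) configurations:
  P(high score) = 0.06×0.89×0.44 + 0.7274×0.89×0.56 + 0.53×0.11×0.44 + 0.8637×0.11×0.56
        = 0.023496 + 0.362536 + 0.025652 + 0.053204 = 0.464888
The terms with easy paper present sum to 0.415740, so
  P(easy paper | high score) = 0.415740 / 0.464888 ≈ 0.894

With the extra evidence:
Numerator (weight on configurations with easy paper): 0.8637*0.56 = 0.483672
Denominator P(high score | strong preparation): 0.53*0.44 + 0.8637*0.56 = 0.716872
P(easy paper | high score, strong preparation) = 0.483672/0.716872 ≈ 0.675
The drop from 0.894 to 0.675 is the explaining-away (discounting) effect.

P(easy paper | high score) ≈ 0.894; P(easy paper | high score, strong preparation) ≈ 0.675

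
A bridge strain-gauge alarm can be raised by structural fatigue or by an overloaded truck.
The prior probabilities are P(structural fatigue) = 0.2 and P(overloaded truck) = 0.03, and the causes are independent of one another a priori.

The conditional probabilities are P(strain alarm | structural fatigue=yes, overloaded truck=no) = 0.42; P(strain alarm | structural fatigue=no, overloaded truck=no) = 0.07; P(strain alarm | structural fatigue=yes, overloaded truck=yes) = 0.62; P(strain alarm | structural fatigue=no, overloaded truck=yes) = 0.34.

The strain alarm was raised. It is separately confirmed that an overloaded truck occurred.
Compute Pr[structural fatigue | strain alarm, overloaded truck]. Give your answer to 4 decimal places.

Weight on structural fatigue=true, given the evidence: 0.62·0.2 = 0.124000
Denominator P(strain alarm | overloaded truck): 0.34·0.8 + 0.62·0.2 = 0.396000
P(structural fatigue | strain alarm, overloaded truck) = 0.124000/0.396000 ≈ 0.3131

Pr[structural fatigue | strain alarm, overloaded truck] ≈ 0.3131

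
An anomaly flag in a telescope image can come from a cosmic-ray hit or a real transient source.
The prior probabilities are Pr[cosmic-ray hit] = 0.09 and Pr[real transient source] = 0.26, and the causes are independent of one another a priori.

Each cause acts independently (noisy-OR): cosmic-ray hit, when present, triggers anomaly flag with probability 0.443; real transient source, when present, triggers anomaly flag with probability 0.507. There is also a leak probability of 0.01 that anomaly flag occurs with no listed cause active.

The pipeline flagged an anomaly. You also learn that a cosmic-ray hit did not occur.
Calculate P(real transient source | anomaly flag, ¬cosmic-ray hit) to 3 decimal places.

P(real transient source | anomaly flag, ¬cosmic-ray hit) ≈ 0.947

Under noisy-OR, P(anomaly flag | causes) = 1 − (1−0.01)·∏(1−qᵢ) over the active causes.
P(anomaly flag | ¬cosmic-ray hit) = 0.01·0.74 + 0.51193·0.26 = 0.007400 + 0.133102 = 0.140502
Of this, 0.133102 comes from 0.51193·0.26 (the real transient source=true cases).
Hence the posterior is 0.133102/0.140502 ≈ 0.947.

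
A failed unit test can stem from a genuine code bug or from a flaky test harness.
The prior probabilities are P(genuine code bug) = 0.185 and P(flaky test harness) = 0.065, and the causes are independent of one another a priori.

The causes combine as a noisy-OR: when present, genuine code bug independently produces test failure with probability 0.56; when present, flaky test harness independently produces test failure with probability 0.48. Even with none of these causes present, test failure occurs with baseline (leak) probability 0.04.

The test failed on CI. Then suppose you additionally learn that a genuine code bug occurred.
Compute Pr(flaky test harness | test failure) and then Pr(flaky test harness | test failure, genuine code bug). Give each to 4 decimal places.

Under noisy-OR, P(test failure | causes) = 1 − (1−0.04)·∏(1−qᵢ) over the active causes.
P(test failure) = 0.04*0.815*0.935 + 0.5008*0.815*0.065 + 0.5776*0.185*0.935 + 0.780352*0.185*0.065 = 0.030481 + 0.026530 + 0.099910 + 0.009384 = 0.166305
Of this, 0.035914 comes from 0.026530 + 0.009384 (the flaky test harness=true cases).
Hence the posterior is 0.035914/0.166305 ≈ 0.2160.

Now condition on the additional information:
Sum P(test failure|·) weighted by the priors over both values of flaky test harness:
  P(test failure | genuine code bug) = 0.5776×0.935 + 0.780352×0.065
        = 0.540056 + 0.050723 = 0.590779
Configurations with flaky test harness contribute 0.050723, so
  P(flaky test harness | test failure, genuine code bug) = 0.050723 / 0.590779 ≈ 0.0859
— genuine code bug explains away the evidence for flaky test harness.

Pr(flaky test harness | test failure) ≈ 0.2160; Pr(flaky test harness | test failure, genuine code bug) ≈ 0.0859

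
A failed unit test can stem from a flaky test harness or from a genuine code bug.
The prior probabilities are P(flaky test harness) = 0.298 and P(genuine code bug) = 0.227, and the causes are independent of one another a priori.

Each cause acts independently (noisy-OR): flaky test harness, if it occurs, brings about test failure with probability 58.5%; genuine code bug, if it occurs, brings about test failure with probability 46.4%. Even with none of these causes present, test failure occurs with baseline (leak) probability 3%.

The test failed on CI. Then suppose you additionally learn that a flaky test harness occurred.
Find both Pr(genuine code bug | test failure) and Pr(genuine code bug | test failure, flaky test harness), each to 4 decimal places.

Pr(genuine code bug | test failure) ≈ 0.4570; Pr(genuine code bug | test failure, flaky test harness) ≈ 0.2782

Under noisy-OR, P(test failure | causes) = 1 − (1−0.03)·∏(1−qᵢ) over the active causes.
Weight on genuine code bug=true, given the evidence: 0.076503 + 0.053050 = 0.129553
Normalizer over all consistent configurations: 0.03*0.702*0.773 + 0.48008*0.702*0.227 + 0.59745*0.298*0.773 + 0.784233*0.298*0.227 = 0.283457
P(genuine code bug | test failure) = 0.129553/0.283457 ≈ 0.4570

With the extra evidence:
P(test failure | flaky test harness) = 0.59745*0.773 + 0.784233*0.227 = 0.461829 + 0.178021 = 0.639850
Restricting to configurations with genuine code bug present: 0.784233*0.227 = 0.178021.
Hence the posterior is 0.178021/0.639850 ≈ 0.2782.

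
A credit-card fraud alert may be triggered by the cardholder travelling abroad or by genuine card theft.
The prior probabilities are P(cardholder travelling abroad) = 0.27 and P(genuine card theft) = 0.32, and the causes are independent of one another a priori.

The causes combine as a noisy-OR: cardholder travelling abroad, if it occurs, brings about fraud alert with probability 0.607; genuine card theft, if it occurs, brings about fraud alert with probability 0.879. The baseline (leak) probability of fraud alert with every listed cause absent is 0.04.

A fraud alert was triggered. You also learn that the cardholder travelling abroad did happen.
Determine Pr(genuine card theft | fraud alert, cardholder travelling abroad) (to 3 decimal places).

Pr(genuine card theft | fraud alert, cardholder travelling abroad) ≈ 0.419

Under noisy-OR, P(fraud alert | causes) = 1 − (1−0.04)·∏(1−qᵢ) over the active causes.
For the numerator, keep only genuine card theft=true terms: 0.954349·0.32 = 0.305392
Normalizer over all consistent configurations: 0.62272·0.68 + 0.954349·0.32 = 0.728842
Posterior = 0.305392 / 0.728842 ≈ 0.419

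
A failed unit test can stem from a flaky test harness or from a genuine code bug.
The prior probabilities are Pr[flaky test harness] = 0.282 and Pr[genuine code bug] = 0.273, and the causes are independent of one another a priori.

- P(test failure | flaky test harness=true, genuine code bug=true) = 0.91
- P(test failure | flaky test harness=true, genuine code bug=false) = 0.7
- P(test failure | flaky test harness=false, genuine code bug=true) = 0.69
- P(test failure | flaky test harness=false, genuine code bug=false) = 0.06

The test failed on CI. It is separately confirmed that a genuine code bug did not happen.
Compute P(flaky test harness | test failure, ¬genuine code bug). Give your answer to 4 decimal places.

P(flaky test harness | test failure, ¬genuine code bug) ≈ 0.8209

P(test failure | ¬genuine code bug) = 0.06*0.718 + 0.7*0.282 = 0.043080 + 0.197400 = 0.240480
Restricting to configurations with flaky test harness present: 0.7*0.282 = 0.197400.
P(flaky test harness | test failure, ¬genuine code bug) = 0.197400 / 0.240480 ≈ 0.8209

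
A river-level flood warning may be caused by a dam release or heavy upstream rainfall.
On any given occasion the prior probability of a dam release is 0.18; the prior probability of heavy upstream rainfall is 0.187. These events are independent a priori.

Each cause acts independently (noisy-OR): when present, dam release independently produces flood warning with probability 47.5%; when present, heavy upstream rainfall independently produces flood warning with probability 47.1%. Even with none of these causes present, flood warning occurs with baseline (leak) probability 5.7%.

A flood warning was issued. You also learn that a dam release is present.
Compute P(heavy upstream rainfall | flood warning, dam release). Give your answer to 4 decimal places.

Under noisy-OR, P(flood warning | causes) = 1 − (1−0.057)·∏(1−qᵢ) over the active causes.
By total probability over both values of heavy upstream rainfall:
  P(flood warning | dam release) = 0.504925*0.813 + 0.738105*0.187
        = 0.410504 + 0.138026 = 0.548530
The terms with heavy upstream rainfall present sum to 0.138026, so
  P(heavy upstream rainfall | flood warning, dam release) = 0.138026 / 0.548530 ≈ 0.2516

P(heavy upstream rainfall | flood warning, dam release) ≈ 0.2516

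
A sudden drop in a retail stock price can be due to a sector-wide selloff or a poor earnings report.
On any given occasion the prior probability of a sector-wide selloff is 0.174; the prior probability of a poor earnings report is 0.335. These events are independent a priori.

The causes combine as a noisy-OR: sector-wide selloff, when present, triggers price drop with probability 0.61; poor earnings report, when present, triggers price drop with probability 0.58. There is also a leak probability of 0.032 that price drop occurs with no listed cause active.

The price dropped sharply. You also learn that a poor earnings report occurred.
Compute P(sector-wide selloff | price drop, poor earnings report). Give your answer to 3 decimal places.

P(sector-wide selloff | price drop, poor earnings report) ≈ 0.230

Under noisy-OR, P(price drop | causes) = 1 − (1−0.032)·∏(1−qᵢ) over the active causes.
Enumerate both values of sector-wide selloff and weight by the priors:
  P(price drop | poor earnings report) = 0.59344*0.826 + 0.841442*0.174
        = 0.490181 + 0.146411 = 0.636592
Configurations with sector-wide selloff contribute 0.146411, so
  P(sector-wide selloff | price drop, poor earnings report) = 0.146411 / 0.636592 ≈ 0.230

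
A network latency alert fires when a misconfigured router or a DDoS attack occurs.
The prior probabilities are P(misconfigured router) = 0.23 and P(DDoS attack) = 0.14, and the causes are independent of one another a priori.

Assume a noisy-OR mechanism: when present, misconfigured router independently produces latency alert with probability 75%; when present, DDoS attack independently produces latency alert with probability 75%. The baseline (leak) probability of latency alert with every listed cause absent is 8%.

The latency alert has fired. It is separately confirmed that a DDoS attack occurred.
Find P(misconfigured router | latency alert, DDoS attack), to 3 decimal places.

P(misconfigured router | latency alert, DDoS attack) ≈ 0.268

Under noisy-OR, P(latency alert | causes) = 1 − (1−0.08)·∏(1−qᵢ) over the active causes.
Sum P(latency alert|·) weighted by the priors over both values of misconfigured router:
  P(latency alert | DDoS attack) = 0.77×0.77 + 0.9425×0.23
        = 0.592900 + 0.216775 = 0.809675
Configurations with misconfigured router contribute 0.216775, so
  P(misconfigured router | latency alert, DDoS attack) = 0.216775 / 0.809675 ≈ 0.268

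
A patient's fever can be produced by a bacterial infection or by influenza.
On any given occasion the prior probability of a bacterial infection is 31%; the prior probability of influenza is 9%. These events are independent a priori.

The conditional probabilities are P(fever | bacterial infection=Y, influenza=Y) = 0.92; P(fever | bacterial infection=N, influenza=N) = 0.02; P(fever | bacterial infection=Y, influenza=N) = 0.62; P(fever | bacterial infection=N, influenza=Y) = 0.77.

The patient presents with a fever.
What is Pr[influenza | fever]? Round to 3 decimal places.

Pr[influenza | fever] ≈ 0.282

P(fever) = 0.02×0.69×0.91 + 0.77×0.69×0.09 + 0.62×0.31×0.91 + 0.92×0.31×0.09 = 0.012558 + 0.047817 + 0.174902 + 0.025668 = 0.260945
The influenza-present share is 0.047817 + 0.025668 = 0.073485.
P(influenza | fever) = 0.073485 / 0.260945 ≈ 0.282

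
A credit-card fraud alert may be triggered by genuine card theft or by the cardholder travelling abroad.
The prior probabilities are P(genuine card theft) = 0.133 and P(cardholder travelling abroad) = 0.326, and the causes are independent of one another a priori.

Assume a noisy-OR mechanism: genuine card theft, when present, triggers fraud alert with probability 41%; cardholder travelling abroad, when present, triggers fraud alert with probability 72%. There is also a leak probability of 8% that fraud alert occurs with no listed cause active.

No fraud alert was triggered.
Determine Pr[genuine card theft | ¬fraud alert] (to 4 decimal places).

Pr[genuine card theft | ¬fraud alert] ≈ 0.0830

Under noisy-OR, P(fraud alert | causes) = 1 − (1−0.08)·∏(1−qᵢ) over the active causes.
P(¬fraud alert) = 0.92*0.867*0.674 + 0.2576*0.867*0.326 + 0.5428*0.133*0.674 + 0.151984*0.133*0.326 = 0.537609 + 0.072809 + 0.048658 + 0.006590 = 0.665666
Of this, 0.055248 comes from 0.048658 + 0.006590 (the genuine card theft=true cases).
So P(genuine card theft | ¬fraud alert) = 0.055248/0.665666 ≈ 0.0830.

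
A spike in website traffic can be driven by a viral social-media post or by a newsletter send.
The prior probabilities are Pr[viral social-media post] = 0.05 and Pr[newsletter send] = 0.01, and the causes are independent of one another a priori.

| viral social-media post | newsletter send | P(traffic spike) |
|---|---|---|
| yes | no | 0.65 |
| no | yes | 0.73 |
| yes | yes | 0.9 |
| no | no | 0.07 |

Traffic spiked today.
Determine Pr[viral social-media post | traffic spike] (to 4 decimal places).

Pr[viral social-media post | traffic spike] ≈ 0.3095

Enumerate the 4 (viral social-media post, newsletter send) configurations and weight by the priors:
  P(traffic spike) = 0.07*0.95*0.99 + 0.73*0.95*0.01 + 0.65*0.05*0.99 + 0.9*0.05*0.01
        = 0.065835 + 0.006935 + 0.032175 + 0.000450 = 0.105395
Configurations with viral social-media post contribute 0.032625, so
  P(viral social-media post | traffic spike) = 0.032625 / 0.105395 ≈ 0.3095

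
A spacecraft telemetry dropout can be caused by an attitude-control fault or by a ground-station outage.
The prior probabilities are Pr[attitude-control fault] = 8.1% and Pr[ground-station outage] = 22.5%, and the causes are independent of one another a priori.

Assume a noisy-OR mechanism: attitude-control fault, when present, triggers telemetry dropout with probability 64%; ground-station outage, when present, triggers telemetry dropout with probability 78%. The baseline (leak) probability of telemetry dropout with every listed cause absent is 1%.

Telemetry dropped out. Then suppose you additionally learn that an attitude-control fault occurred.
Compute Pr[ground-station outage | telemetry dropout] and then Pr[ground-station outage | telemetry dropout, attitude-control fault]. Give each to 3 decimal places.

Pr[ground-station outage | telemetry dropout] ≈ 0.790; Pr[ground-station outage | telemetry dropout, attitude-control fault] ≈ 0.294

Under noisy-OR, P(telemetry dropout | causes) = 1 − (1−0.01)·∏(1−qᵢ) over the active causes.
Sum P(telemetry dropout|·) weighted by the priors over the 4 (attitude-control fault, ground-station outage) configurations:
  P(telemetry dropout) = 0.01×0.919×0.775 + 0.7822×0.919×0.225 + 0.6436×0.081×0.775 + 0.921592×0.081×0.225
        = 0.007122 + 0.161739 + 0.040402 + 0.016796 = 0.226059
The terms with ground-station outage present sum to 0.178535, so
  P(ground-station outage | telemetry dropout) = 0.178535 / 0.226059 ≈ 0.790

Now also conditioning on attitude-control fault=true:
P(telemetry dropout | attitude-control fault) = 0.6436*0.775 + 0.921592*0.225 = 0.498790 + 0.207358 = 0.706148
Of this, 0.207358 comes from 0.921592*0.225 (the ground-station outage=true cases).
Hence the posterior is 0.207358/0.706148 ≈ 0.294.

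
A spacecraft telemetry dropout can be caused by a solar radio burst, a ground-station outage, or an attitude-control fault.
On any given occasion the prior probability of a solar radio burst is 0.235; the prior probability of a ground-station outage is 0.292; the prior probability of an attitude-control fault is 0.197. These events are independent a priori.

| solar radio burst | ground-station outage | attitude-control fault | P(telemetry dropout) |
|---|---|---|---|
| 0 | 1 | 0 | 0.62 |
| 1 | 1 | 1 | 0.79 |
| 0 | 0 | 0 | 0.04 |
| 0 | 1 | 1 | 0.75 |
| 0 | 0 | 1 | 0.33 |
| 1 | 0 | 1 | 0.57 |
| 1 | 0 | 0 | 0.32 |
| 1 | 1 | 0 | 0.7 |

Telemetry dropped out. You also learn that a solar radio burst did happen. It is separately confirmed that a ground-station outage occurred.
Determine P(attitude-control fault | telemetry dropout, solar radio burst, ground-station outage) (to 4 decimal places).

P(attitude-control fault | telemetry dropout, solar radio burst, ground-station outage) ≈ 0.2168

P(telemetry dropout | solar radio burst, ground-station outage) = 0.7·0.803 + 0.79·0.197 = 0.562100 + 0.155630 = 0.717730
Restricting to configurations with attitude-control fault present: 0.79·0.197 = 0.155630.
So P(attitude-control fault | telemetry dropout, solar radio burst, ground-station outage) = 0.155630/0.717730 ≈ 0.2168.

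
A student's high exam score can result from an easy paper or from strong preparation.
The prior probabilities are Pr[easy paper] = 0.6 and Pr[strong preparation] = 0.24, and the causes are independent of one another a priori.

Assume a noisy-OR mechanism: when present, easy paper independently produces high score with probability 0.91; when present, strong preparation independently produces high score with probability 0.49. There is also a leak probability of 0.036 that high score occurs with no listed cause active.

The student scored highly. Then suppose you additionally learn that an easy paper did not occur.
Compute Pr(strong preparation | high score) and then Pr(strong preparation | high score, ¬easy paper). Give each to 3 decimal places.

Under noisy-OR, P(high score | causes) = 1 − (1−0.036)·∏(1−qᵢ) over the active causes.
P(high score) = 0.036*0.4*0.76 + 0.50836*0.4*0.24 + 0.91324*0.6*0.76 + 0.955752*0.6*0.24 = 0.010944 + 0.048803 + 0.416437 + 0.137628 = 0.613812
Of this, 0.186431 comes from 0.048803 + 0.137628 (the strong preparation=true cases).
Hence the posterior is 0.186431/0.613812 ≈ 0.304.

With the extra evidence:
P(high score | ¬easy paper) = 0.036·0.76 + 0.50836·0.24 = 0.027360 + 0.122006 = 0.149366
The strong preparation-present share is 0.50836·0.24 = 0.122006.
P(strong preparation | high score, ¬easy paper) = 0.122006 / 0.149366 ≈ 0.817

Pr(strong preparation | high score) ≈ 0.304; Pr(strong preparation | high score, ¬easy paper) ≈ 0.817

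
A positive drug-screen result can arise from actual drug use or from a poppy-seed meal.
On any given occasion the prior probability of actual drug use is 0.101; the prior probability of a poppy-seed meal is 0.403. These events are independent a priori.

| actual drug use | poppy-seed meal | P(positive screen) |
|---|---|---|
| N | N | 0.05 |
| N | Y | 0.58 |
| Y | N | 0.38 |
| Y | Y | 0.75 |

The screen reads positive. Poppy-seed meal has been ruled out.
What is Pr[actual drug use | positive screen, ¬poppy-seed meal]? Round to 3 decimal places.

Pr[actual drug use | positive screen, ¬poppy-seed meal] ≈ 0.461

Enumerate both values of actual drug use and weight by the priors:
  P(positive screen | ¬poppy-seed meal) = 0.05*0.899 + 0.38*0.101
        = 0.044950 + 0.038380 = 0.083330
Keeping only the actual drug use-present terms gives 0.038380, so
  P(actual drug use | positive screen, ¬poppy-seed meal) = 0.038380 / 0.083330 ≈ 0.461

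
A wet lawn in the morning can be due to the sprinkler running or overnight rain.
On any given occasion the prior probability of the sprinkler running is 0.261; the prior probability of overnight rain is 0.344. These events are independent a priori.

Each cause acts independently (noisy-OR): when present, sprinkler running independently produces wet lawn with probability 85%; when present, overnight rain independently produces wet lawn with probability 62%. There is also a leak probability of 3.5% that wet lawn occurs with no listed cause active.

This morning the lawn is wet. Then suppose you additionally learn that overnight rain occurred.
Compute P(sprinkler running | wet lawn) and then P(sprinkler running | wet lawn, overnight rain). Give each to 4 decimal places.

P(sprinkler running | wet lawn) ≈ 0.5651; P(sprinkler running | wet lawn, overnight rain) ≈ 0.3451

Under noisy-OR, P(wet lawn | causes) = 1 − (1−0.035)·∏(1−qᵢ) over the active causes.
Enumerate the 4 (sprinkler running, overnight rain) configurations and weight by the priors:
  P(wet lawn) = 0.035·0.739·0.656 + 0.6333·0.739·0.344 + 0.85525·0.261·0.656 + 0.944995·0.261·0.344
        = 0.016967 + 0.160995 + 0.146432 + 0.084845 = 0.409239
Keeping only the sprinkler running-present terms gives 0.231277, so
  P(sprinkler running | wet lawn) = 0.231277 / 0.409239 ≈ 0.5651

Now condition on the additional information:
Sum P(wet lawn|·) weighted by the priors over both values of sprinkler running:
  P(wet lawn | overnight rain) = 0.6333*0.739 + 0.944995*0.261
        = 0.468009 + 0.246644 = 0.714653
Keeping only the sprinkler running-present terms gives 0.246644, so
  P(sprinkler running | wet lawn, overnight rain) = 0.246644 / 0.714653 ≈ 0.3451
The drop from 0.5651 to 0.3451 is the explaining-away (discounting) effect.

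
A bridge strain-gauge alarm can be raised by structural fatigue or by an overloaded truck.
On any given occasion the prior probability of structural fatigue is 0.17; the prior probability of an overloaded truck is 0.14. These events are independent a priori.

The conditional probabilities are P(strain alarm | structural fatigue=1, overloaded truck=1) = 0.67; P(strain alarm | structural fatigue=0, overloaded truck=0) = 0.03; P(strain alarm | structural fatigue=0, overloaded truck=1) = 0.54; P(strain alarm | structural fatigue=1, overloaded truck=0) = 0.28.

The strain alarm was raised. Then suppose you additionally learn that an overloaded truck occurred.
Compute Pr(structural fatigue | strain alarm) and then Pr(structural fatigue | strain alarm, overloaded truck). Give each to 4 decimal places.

P(strain alarm) = 0.03×0.83×0.86 + 0.54×0.83×0.14 + 0.28×0.17×0.86 + 0.67×0.17×0.14 = 0.021414 + 0.062748 + 0.040936 + 0.015946 = 0.141044
Of this, 0.056882 comes from 0.040936 + 0.015946 (the structural fatigue=true cases).
P(structural fatigue | strain alarm) = 0.056882 / 0.141044 ≈ 0.4033

With the extra evidence:
P(strain alarm | overloaded truck) = 0.54·0.83 + 0.67·0.17 = 0.448200 + 0.113900 = 0.562100
Restricting to configurations with structural fatigue present: 0.67·0.17 = 0.113900.
Hence the posterior is 0.113900/0.562100 ≈ 0.2026.

Pr(structural fatigue | strain alarm) ≈ 0.4033; Pr(structural fatigue | strain alarm, overloaded truck) ≈ 0.2026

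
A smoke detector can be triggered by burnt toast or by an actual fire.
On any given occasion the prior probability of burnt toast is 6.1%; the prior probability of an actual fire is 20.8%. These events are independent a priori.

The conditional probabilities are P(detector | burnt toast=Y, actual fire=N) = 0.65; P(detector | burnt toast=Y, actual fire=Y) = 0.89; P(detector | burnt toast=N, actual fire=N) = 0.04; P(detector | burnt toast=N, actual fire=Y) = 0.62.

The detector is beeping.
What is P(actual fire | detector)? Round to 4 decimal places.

For the numerator, keep only actual fire=true terms: 0.121093 + 0.011292 = 0.132385
Normalizer over all consistent configurations: 0.04×0.939×0.792 + 0.62×0.939×0.208 + 0.65×0.061×0.792 + 0.89×0.061×0.208 = 0.193536
Posterior = 0.132385 / 0.193536 ≈ 0.6840

P(actual fire | detector) ≈ 0.6840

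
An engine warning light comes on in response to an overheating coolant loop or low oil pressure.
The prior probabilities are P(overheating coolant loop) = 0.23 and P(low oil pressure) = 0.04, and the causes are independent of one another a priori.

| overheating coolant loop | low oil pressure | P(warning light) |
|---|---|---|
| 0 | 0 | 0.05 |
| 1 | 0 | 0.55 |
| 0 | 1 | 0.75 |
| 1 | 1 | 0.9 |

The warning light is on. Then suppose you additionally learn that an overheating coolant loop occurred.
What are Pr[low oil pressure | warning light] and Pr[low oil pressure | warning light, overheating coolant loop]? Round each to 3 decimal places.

P(warning light) = 0.05·0.77·0.96 + 0.75·0.77·0.04 + 0.55·0.23·0.96 + 0.9·0.23·0.04 = 0.036960 + 0.023100 + 0.121440 + 0.008280 = 0.189780
The low oil pressure-present share is 0.023100 + 0.008280 = 0.031380.
P(low oil pressure | warning light) = 0.031380 / 0.189780 ≈ 0.165

Now also conditioning on overheating coolant loop=true:
By total probability over both values of low oil pressure:
  P(warning light | overheating coolant loop) = 0.55·0.96 + 0.9·0.04
        = 0.528000 + 0.036000 = 0.564000
Keeping only the low oil pressure-present terms gives 0.036000, so
  P(low oil pressure | warning light, overheating coolant loop) = 0.036000 / 0.564000 ≈ 0.064
The drop from 0.165 to 0.064 is the explaining-away (discounting) effect.

Pr[low oil pressure | warning light] ≈ 0.165; Pr[low oil pressure | warning light, overheating coolant loop] ≈ 0.064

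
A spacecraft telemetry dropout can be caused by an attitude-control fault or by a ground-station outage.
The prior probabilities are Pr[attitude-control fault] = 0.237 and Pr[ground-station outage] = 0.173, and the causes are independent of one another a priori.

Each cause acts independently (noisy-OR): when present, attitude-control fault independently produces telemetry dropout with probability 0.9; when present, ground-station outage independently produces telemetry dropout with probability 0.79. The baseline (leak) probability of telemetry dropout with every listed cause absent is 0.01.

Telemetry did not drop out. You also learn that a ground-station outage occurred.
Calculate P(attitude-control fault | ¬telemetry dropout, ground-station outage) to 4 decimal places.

Under noisy-OR, P(telemetry dropout | causes) = 1 − (1−0.01)·∏(1−qᵢ) over the active causes.
Sum P(¬telemetry dropout|·) weighted by the priors over both values of attitude-control fault:
  P(¬telemetry dropout | ground-station outage) = 0.2079×0.763 + 0.02079×0.237
        = 0.158628 + 0.004927 = 0.163555
The terms with attitude-control fault present sum to 0.004927, so
  P(attitude-control fault | ¬telemetry dropout, ground-station outage) = 0.004927 / 0.163555 ≈ 0.0301

P(attitude-control fault | ¬telemetry dropout, ground-station outage) ≈ 0.0301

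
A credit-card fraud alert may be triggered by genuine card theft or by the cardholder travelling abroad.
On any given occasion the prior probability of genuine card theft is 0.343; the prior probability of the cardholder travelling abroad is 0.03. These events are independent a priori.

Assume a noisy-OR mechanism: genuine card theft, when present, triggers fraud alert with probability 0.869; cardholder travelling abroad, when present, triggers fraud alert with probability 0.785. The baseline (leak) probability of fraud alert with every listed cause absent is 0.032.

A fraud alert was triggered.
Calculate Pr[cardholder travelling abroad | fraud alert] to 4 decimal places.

Under noisy-OR, P(fraud alert | causes) = 1 − (1−0.032)·∏(1−qᵢ) over the active causes.
Weight on cardholder travelling abroad=true, given the evidence: 0.015608 + 0.010009 = 0.025617
The normalizing constant is 0.032·0.657·0.97 + 0.79188·0.657·0.03 + 0.873192·0.343·0.97 + 0.972736·0.343·0.03 = 0.336530
P(cardholder travelling abroad | fraud alert) = 0.025617/0.336530 ≈ 0.0761

Pr[cardholder travelling abroad | fraud alert] ≈ 0.0761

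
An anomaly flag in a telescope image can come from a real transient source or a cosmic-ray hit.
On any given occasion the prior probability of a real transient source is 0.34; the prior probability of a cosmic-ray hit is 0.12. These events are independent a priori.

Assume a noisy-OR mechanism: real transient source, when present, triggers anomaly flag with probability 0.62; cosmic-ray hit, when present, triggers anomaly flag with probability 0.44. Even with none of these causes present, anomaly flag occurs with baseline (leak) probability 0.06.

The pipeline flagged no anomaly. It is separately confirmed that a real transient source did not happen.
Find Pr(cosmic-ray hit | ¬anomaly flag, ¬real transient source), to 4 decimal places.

Under noisy-OR, P(anomaly flag | causes) = 1 − (1−0.06)·∏(1−qᵢ) over the active causes.
P(¬anomaly flag | ¬real transient source) = 0.94*0.88 + 0.5264*0.12 = 0.827200 + 0.063168 = 0.890368
Of this, 0.063168 comes from 0.5264*0.12 (the cosmic-ray hit=true cases).
So P(cosmic-ray hit | ¬anomaly flag, ¬real transient source) = 0.063168/0.890368 ≈ 0.0709.

Pr(cosmic-ray hit | ¬anomaly flag, ¬real transient source) ≈ 0.0709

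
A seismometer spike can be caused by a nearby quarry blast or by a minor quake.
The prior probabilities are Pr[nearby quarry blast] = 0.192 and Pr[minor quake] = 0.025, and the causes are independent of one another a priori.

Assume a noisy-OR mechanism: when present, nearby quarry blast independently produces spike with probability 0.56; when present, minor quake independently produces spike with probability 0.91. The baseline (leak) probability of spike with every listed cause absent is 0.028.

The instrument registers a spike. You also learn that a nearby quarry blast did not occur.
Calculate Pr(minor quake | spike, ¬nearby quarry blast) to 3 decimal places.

Pr(minor quake | spike, ¬nearby quarry blast) ≈ 0.455

Under noisy-OR, P(spike | causes) = 1 − (1−0.028)·∏(1−qᵢ) over the active causes.
Weight on minor quake=true, given the evidence: 0.91252×0.025 = 0.022813
Denominator P(spike | ¬nearby quarry blast): 0.028×0.975 + 0.91252×0.025 = 0.050113
Posterior = 0.022813 / 0.050113 ≈ 0.455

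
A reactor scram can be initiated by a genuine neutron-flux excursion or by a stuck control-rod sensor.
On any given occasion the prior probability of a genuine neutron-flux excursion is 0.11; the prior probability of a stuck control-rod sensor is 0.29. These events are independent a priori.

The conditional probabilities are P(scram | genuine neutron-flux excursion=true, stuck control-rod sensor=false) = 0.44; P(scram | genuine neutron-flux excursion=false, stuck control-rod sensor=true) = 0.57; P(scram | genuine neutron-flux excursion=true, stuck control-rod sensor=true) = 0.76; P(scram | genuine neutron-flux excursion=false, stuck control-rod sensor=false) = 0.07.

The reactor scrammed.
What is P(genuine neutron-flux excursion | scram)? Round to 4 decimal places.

P(genuine neutron-flux excursion | scram) ≈ 0.2345

For the numerator, keep only genuine neutron-flux excursion=true terms: 0.034364 + 0.024244 = 0.058608
The normalizing constant is 0.07·0.89·0.71 + 0.57·0.89·0.29 + 0.44·0.11·0.71 + 0.76·0.11·0.29 = 0.249958
Posterior = 0.058608 / 0.249958 ≈ 0.2345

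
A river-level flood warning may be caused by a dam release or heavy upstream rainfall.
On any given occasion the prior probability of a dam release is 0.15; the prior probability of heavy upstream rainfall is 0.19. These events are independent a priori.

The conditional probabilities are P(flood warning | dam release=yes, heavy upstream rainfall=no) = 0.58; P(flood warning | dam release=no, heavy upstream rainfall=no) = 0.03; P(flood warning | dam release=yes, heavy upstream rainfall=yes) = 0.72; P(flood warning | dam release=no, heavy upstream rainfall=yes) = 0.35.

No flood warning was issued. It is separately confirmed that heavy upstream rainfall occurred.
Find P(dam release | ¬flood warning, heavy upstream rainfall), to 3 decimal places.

P(dam release | ¬flood warning, heavy upstream rainfall) ≈ 0.071

P(¬flood warning | heavy upstream rainfall) = 0.65×0.85 + 0.28×0.15 = 0.552500 + 0.042000 = 0.594500
Restricting to configurations with dam release present: 0.28×0.15 = 0.042000.
Hence the posterior is 0.042000/0.594500 ≈ 0.071.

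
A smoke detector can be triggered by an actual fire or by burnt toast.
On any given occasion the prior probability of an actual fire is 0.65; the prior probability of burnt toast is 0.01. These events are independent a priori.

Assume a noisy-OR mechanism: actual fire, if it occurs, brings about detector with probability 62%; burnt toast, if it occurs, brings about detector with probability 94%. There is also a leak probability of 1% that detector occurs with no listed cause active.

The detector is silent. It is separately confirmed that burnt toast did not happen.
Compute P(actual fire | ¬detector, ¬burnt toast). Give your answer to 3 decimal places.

Under noisy-OR, P(detector | causes) = 1 − (1−0.01)·∏(1−qᵢ) over the active causes.
By total probability over both values of actual fire:
  P(¬detector | ¬burnt toast) = 0.99·0.35 + 0.3762·0.65
        = 0.346500 + 0.244530 = 0.591030
Configurations with actual fire contribute 0.244530, so
  P(actual fire | ¬detector, ¬burnt toast) = 0.244530 / 0.591030 ≈ 0.414

P(actual fire | ¬detector, ¬burnt toast) ≈ 0.414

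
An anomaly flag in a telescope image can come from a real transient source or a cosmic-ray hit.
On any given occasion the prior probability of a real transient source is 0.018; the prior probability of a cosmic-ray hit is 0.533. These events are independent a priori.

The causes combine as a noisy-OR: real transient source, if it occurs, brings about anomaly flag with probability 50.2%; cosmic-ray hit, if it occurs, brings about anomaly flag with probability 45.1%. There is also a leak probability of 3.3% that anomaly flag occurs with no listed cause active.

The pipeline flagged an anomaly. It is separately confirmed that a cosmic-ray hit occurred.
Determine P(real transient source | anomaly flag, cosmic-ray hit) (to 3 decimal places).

P(real transient source | anomaly flag, cosmic-ray hit) ≈ 0.028

Under noisy-OR, P(anomaly flag | causes) = 1 − (1−0.033)·∏(1−qᵢ) over the active causes.
P(anomaly flag | cosmic-ray hit) = 0.469117*0.982 + 0.73562*0.018 = 0.460673 + 0.013241 = 0.473914
The real transient source-present share is 0.73562*0.018 = 0.013241.
So P(real transient source | anomaly flag, cosmic-ray hit) = 0.013241/0.473914 ≈ 0.028.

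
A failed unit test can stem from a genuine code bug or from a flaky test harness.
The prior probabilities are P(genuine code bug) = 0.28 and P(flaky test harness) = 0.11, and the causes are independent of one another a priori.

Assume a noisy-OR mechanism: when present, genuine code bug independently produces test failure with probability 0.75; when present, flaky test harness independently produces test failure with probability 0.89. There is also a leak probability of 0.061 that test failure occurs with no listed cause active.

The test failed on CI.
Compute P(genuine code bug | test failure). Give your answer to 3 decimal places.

Under noisy-OR, P(test failure | causes) = 1 − (1−0.061)·∏(1−qᵢ) over the active causes.
For the numerator, keep only genuine code bug=true terms: 0.190700 + 0.030005 = 0.220705
Normalizer over all consistent configurations: 0.061*0.72*0.89 + 0.89671*0.72*0.11 + 0.76525*0.28*0.89 + 0.974178*0.28*0.11 = 0.330813
Posterior = 0.220705 / 0.330813 ≈ 0.667

P(genuine code bug | test failure) ≈ 0.667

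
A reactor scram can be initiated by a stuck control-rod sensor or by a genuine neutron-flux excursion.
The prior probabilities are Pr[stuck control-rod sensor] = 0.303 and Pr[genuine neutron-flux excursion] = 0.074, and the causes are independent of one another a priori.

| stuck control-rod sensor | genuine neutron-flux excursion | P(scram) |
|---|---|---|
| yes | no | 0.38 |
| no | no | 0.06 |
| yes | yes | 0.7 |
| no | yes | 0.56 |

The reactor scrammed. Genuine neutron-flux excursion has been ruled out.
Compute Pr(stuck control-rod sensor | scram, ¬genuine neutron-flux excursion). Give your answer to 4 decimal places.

Pr(stuck control-rod sensor | scram, ¬genuine neutron-flux excursion) ≈ 0.7336

Sum P(scram|·) weighted by the priors over both values of stuck control-rod sensor:
  P(scram | ¬genuine neutron-flux excursion) = 0.06·0.697 + 0.38·0.303
        = 0.041820 + 0.115140 = 0.156960
Keeping only the stuck control-rod sensor-present terms gives 0.115140, so
  P(stuck control-rod sensor | scram, ¬genuine neutron-flux excursion) = 0.115140 / 0.156960 ≈ 0.7336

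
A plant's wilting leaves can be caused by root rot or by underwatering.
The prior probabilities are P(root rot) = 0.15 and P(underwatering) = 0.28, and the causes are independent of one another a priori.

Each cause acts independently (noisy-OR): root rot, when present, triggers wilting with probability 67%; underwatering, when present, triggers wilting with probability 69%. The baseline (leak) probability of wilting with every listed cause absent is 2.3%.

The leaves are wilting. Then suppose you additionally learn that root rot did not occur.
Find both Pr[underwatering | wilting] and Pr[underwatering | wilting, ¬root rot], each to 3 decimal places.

Pr[underwatering | wilting] ≈ 0.700; Pr[underwatering | wilting, ¬root rot] ≈ 0.922

Under noisy-OR, P(wilting | causes) = 1 − (1−0.023)·∏(1−qᵢ) over the active causes.
P(wilting) = 0.023·0.85·0.72 + 0.69713·0.85·0.28 + 0.67759·0.15·0.72 + 0.900053·0.15·0.28 = 0.014076 + 0.165917 + 0.073180 + 0.037802 = 0.290975
Restricting to configurations with underwatering present: 0.165917 + 0.037802 = 0.203719.
So P(underwatering | wilting) = 0.203719/0.290975 ≈ 0.700.

Now condition on the additional information:
Weight on underwatering=true, given the evidence: 0.69713*0.28 = 0.195196
Denominator P(wilting | ¬root rot): 0.023*0.72 + 0.69713*0.28 = 0.211756
Posterior = 0.195196 / 0.211756 ≈ 0.922
Ruling out root rot raises the posterior on underwatering — the flip side of explaining away.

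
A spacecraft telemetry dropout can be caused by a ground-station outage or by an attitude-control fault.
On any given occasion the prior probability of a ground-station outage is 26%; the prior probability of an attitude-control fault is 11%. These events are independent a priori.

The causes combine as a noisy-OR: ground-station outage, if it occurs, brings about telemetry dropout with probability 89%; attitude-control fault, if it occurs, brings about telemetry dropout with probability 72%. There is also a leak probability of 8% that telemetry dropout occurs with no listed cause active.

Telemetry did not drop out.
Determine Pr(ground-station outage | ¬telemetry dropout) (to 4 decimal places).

Pr(ground-station outage | ¬telemetry dropout) ≈ 0.0372

Under noisy-OR, P(telemetry dropout | causes) = 1 − (1−0.08)·∏(1−qᵢ) over the active causes.
P(¬telemetry dropout) = 0.92×0.74×0.89 + 0.2576×0.74×0.11 + 0.1012×0.26×0.89 + 0.028336×0.26×0.11 = 0.605912 + 0.020969 + 0.023418 + 0.000810 = 0.651109
The ground-station outage-present share is 0.023418 + 0.000810 = 0.024228.
P(ground-station outage | ¬telemetry dropout) = 0.024228 / 0.651109 ≈ 0.0372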